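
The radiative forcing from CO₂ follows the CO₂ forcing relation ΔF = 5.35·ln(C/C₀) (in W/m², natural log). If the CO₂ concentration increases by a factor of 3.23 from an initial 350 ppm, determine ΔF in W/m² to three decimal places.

ΔF = 6.273 W/m²

ΔF = 5.35 × ln(3.23) = 5.35 × 1.17248 = 6.2728 W/m².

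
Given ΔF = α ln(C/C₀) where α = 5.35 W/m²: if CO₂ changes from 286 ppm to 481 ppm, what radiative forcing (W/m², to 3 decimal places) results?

ΔF = 2.781 W/m²

CO₂ absorption bands are partially saturated, so forcing scales with the logarithm of the concentration ratio.
CO₂: 5.35 × ln(481/286) = 5.35 × ln(1.68182) = 5.35 × 0.51988 = 2.7814 W/m².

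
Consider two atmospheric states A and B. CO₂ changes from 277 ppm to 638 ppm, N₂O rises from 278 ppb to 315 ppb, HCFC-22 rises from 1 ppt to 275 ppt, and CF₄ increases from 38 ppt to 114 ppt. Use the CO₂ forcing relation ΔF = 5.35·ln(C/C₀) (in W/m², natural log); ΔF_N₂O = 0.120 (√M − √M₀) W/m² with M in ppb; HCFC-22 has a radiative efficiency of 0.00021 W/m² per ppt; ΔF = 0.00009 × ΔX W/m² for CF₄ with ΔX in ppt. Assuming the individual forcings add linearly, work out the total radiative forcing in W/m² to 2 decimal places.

CO₂: 5.35 × ln(638/277) = 5.35 × ln(2.30325) = 5.35 × 0.83432 = 4.4636 W/m².
N₂O: 0.120 × (√315 − √278) = 0.120 × (17.7482 − 16.6733) = 0.120 × 1.0749 = 0.1290 W/m².
HCFC-22: ΔF = 0.00021 × (275 − 1) = 0.00021 × 274 = 0.0575 W/m².
CF₄: ΔF = 0.00009 × (114 − 38) = 0.00009 × 76 = 0.0068 W/m².
Total ΔF = 4.4636 + 0.1290 + 0.0575 + 0.0068 = 4.6569 W/m².

ΔF = 4.66 W/m²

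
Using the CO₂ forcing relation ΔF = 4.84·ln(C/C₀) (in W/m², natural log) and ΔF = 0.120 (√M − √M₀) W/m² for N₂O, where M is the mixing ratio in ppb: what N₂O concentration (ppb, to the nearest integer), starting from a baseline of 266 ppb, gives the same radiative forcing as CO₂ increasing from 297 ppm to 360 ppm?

M ≈ 579 ppb

CO₂ forcing: 4.84 × ln(360/297) = 4.84 × 0.192372 = 0.93108 W/m².
Set 0.120(√M − √266) = 0.93108: √M = 0.93108/0.120 + √266 = 7.7590 + 16.3095 = 24.0685.
M = (24.0685)² = 579.29 ppb.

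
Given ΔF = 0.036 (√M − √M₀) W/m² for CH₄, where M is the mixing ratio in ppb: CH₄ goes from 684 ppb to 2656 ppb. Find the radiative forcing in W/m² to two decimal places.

CH₄: 0.036 × (√2656 − √684) = 0.036 × (51.5364 − 26.1534) = 0.036 × 25.3830 = 0.9138 W/m².

ΔF = 0.91 W/m²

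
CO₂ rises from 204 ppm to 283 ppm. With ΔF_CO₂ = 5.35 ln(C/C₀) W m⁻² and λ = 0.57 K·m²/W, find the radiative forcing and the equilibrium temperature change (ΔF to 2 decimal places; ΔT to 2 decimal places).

CO₂: 5.35 × ln(283/204) = 5.35 × ln(1.38725) = 5.35 × 0.32732 = 1.7512 W/m².
ΔT = λ ΔF = 0.57 × 1.75 = 0.9975 K.

ΔF = 1.75 W/m²; ΔT = 1.00 K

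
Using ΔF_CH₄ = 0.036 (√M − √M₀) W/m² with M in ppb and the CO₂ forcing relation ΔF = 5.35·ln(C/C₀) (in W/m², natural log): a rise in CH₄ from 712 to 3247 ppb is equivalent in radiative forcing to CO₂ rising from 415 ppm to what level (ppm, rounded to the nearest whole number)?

C ≈ 509 ppm

CH₄ forcing: 0.036 × (√3247 − √712) = 0.036 × (56.9825 − 26.6833) = 0.036 × 30.2992 = 1.09077 W/m².
Set 5.35 ln(C/415) = 1.09077: ln(C/415) = 1.09077/5.35 = 0.20388, so C = 415 × e^0.20388 = 415 × 1.22615 = 508.85 ppm.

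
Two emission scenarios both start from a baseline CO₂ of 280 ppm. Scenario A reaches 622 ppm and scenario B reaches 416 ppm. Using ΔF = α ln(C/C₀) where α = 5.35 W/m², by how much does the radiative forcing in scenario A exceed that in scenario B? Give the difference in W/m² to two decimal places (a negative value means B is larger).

ΔF_A − ΔF_B = 2.15 W/m²

ΔF_A = 5.35 ln(622/280) = 5.35 × 0.79815 = 4.2701 W/m².
ΔF_B = 5.35 ln(416/280) = 5.35 × 0.39590 = 2.1181 W/m².
Difference: 4.2701 − 2.1181 = 2.1520 W/m².
(Equivalently, ΔF_A − ΔF_B = 5.35 ln(622/416) = 5.35 × 0.40225 = 2.1520 W/m².)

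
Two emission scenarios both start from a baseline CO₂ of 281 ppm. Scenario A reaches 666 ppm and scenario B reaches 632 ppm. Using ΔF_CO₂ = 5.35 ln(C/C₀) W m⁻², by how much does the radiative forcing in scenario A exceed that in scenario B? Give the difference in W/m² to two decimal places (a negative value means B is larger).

ΔF_A − ΔF_B = 0.28 W/m²

ΔF_A = 5.35 ln(666/281) = 5.35 × 0.86294 = 4.6167 W/m².
ΔF_B = 5.35 ln(632/281) = 5.35 × 0.81053 = 4.3363 W/m².
Difference: 4.6167 − 4.3363 = 0.2804 W/m².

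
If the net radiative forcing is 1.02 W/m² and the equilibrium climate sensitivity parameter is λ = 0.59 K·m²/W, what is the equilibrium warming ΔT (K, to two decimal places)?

ΔT = 0.60 K

ΔT = λ ΔF = 0.59 × 1.02 = 0.6018 K.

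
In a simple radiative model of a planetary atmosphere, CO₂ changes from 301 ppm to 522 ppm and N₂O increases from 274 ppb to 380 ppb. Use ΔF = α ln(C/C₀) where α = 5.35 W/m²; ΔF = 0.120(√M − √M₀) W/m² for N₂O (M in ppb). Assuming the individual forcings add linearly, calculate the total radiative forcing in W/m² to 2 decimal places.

CO₂: 5.35 × ln(522/301) = 5.35 × ln(1.73422) = 5.35 × 0.55056 = 2.9455 W/m².
N₂O: 0.120 × (√380 − √274) = 0.120 × (19.4936 − 16.5529) = 0.120 × 2.9407 = 0.3529 W/m².
Total ΔF = 2.9455 + 0.3529 = 3.2984 W/m².

ΔF = 3.30 W/m²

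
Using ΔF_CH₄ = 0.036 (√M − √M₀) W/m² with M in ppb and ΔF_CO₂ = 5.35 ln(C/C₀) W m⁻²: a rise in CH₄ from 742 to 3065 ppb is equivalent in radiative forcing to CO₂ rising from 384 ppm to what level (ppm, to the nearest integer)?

CH₄ forcing: 0.036 × (√3065 − √742) = 0.036 × (55.3624 − 27.2397) = 0.036 × 28.1227 = 1.01242 W/m².
Set 5.35 ln(C/384) = 1.01242: ln(C/384) = 1.01242/5.35 = 0.18924, so C = 384 × e^0.18924 = 384 × 1.20833 = 464.00 ppm.

C ≈ 464 ppm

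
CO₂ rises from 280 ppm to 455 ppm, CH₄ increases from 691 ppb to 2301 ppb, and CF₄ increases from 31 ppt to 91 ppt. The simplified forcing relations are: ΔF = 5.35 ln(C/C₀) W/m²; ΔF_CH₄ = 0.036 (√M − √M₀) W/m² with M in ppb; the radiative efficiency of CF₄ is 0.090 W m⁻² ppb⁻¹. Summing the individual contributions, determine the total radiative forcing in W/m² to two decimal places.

ΔF = 3.38 W/m²

CO₂: 5.35 × ln(455/280) = 5.35 × ln(1.62500) = 5.35 × 0.48551 = 2.5975 W/m².
CH₄: 0.036 × (√2301 − √691) = 0.036 × (47.9687 − 26.2869) = 0.036 × 21.6818 = 0.7805 W/m².
CF₄: Δ = 91 − 31 = 60 ppt = 0.060 ppb; ΔF = 0.090 × 0.060 = 0.0054 W/m².
Total ΔF = 2.5975 + 0.7805 + 0.0054 = 3.3834 W/m².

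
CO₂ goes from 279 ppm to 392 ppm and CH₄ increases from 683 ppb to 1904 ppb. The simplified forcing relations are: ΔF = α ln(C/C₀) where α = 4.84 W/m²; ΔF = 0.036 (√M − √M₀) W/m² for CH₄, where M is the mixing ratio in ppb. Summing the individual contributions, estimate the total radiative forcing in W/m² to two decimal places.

CO₂: 4.84 × ln(392/279) = 4.84 × ln(1.40502) = 4.84 × 0.34005 = 1.6458 W/m².
CH₄: 0.036 × (√1904 − √683) = 0.036 × (43.6348 − 26.1343) = 0.036 × 17.5005 = 0.6300 W/m².
Total ΔF = 1.6458 + 0.6300 = 2.2758 W/m².

ΔF = 2.28 W/m²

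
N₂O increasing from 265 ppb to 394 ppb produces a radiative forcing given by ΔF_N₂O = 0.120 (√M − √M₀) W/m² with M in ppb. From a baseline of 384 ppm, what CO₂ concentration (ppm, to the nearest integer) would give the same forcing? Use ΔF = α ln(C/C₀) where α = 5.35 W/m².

N₂O forcing: 0.120 × (√394 − √265) = 0.120 × (19.8494 − 16.2788) = 0.120 × 3.5706 = 0.42847 W/m².
Set 5.35 ln(C/384) = 0.42847: ln(C/384) = 0.42847/5.35 = 0.08009, so C = 384 × e^0.08009 = 384 × 1.08338 = 416.02 ppm.

C ≈ 416 ppm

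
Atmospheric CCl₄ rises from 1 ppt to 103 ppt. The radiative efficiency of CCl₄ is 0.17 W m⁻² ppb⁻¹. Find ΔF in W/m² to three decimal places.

ΔF = 0.017 W/m²

CCl₄: Δ = 103 − 1 = 102 ppt = 0.102 ppb; ΔF = 0.17 × 0.102 = 0.0173 W/m².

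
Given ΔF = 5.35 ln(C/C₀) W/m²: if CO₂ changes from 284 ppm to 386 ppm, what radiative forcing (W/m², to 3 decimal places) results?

CO₂: 5.35 × ln(386/284) = 5.35 × ln(1.35915) = 5.35 × 0.30686 = 1.6417 W/m².

ΔF = 1.642 W/m²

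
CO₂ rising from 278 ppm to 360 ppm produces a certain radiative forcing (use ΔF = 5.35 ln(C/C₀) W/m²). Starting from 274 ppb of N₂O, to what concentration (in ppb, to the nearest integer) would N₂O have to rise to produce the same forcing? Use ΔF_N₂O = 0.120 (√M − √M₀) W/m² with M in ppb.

M ≈ 788 ppb

CO₂ forcing: 5.35 × ln(360/278) = 5.35 × 0.258483 = 1.38288 W/m².
Set 0.120(√M − √274) = 1.38288: √M = 1.38288/0.120 + √274 = 11.5240 + 16.5529 = 28.0769.
M = (28.0769)² = 788.31 ppb.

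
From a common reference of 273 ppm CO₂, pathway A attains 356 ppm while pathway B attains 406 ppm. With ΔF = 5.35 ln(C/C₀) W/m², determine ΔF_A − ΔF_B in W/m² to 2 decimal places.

ΔF_A − ΔF_B = -0.70 W/m²

ΔF_A = 5.35 ln(356/273) = 5.35 × 0.26546 = 1.4202 W/m².
ΔF_B = 5.35 ln(406/273) = 5.35 × 0.39688 = 2.1233 W/m².
Difference: 1.4202 − 2.1233 = -0.7031 W/m².
(Equivalently, ΔF_A − ΔF_B = 5.35 ln(356/406) = 5.35 × -0.13142 = -0.7031 W/m².)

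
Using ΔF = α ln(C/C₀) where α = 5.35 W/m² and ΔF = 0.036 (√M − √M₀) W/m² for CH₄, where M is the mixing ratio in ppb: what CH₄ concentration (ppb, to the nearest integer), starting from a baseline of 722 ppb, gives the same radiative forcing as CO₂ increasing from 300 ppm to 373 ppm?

M ≈ 3509 ppb

CO₂ forcing: 5.35 × ln(373/300) = 5.35 × 0.217796 = 1.16521 W/m².
Set 0.036(√M − √722) = 1.16521: √M = 1.16521/0.036 + √722 = 32.3669 + 26.8701 = 59.2370.
M = (59.2370)² = 3509.02 ppb.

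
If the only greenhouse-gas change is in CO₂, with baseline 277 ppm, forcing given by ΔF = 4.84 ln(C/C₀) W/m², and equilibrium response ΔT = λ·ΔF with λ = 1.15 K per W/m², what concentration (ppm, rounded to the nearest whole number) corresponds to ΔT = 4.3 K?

C ≈ 600 ppm

Required forcing: ΔF = ΔT/λ = 4.3/1.15 = 3.7391 W/m².
Then ln(C/277) = ΔF/4.84 = 3.7391/4.84 = 0.77254.
So C = 277 × e^0.77254 = 277 × 2.16526 = 599.78 ppm.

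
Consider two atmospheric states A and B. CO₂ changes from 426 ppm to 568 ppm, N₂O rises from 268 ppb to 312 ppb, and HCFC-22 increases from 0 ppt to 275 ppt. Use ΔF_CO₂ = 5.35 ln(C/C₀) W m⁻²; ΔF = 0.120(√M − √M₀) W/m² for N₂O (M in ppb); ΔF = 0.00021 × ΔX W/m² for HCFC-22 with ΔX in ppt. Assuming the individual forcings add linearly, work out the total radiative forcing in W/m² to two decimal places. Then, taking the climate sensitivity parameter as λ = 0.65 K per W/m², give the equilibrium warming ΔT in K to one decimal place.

ΔF = 1.75 W/m²; ΔT = 1.1 K

CO₂: 5.35 × ln(568/426) = 5.35 × ln(1.33333) = 5.35 × 0.28768 = 1.5391 W/m².
N₂O: 0.120 × (√312 − √268) = 0.120 × (17.6635 − 16.3707) = 0.120 × 1.2928 = 0.1551 W/m².
HCFC-22: ΔF = 0.00021 × (275 − 0) = 0.00021 × 275 = 0.0578 W/m².
Total ΔF = 1.5391 + 0.1551 + 0.0578 = 1.7520 W/m².
ΔT = λ ΔF = 0.65 × 1.75 = 1.1375 K.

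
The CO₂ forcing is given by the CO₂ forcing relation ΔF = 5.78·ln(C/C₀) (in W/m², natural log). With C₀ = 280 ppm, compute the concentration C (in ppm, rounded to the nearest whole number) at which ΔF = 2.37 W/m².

C ≈ 422 ppm

Set 5.78 ln(C/280) = 2.37, so ln(C/280) = 2.37/5.78 = 0.41003.
Then C/280 = e^0.41003 = 1.50686, giving C = 280 × 1.50686 = 421.92 ppm.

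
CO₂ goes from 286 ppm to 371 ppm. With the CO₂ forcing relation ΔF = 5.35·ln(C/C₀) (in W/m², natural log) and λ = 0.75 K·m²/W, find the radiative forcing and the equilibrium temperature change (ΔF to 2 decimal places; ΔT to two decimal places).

CO₂: 5.35 × ln(371/286) = 5.35 × ln(1.29720) = 5.35 × 0.26021 = 1.3921 W/m².
ΔT = λ ΔF = 0.75 × 1.39 = 1.0425 K.

ΔF = 1.39 W/m²; ΔT = 1.04 K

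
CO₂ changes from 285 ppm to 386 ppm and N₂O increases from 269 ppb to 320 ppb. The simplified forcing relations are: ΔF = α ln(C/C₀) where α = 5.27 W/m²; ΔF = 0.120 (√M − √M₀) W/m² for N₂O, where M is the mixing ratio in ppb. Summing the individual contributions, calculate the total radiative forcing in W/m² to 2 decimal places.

ΔF = 1.78 W/m²

CO₂: 5.27 × ln(386/285) = 5.27 × ln(1.35439) = 5.27 × 0.30335 = 1.5987 W/m².
N₂O: 0.120 × (√320 − √269) = 0.120 × (17.8885 − 16.4012) = 0.120 × 1.4873 = 0.1785 W/m².
Total ΔF = 1.5987 + 0.1785 = 1.7772 W/m².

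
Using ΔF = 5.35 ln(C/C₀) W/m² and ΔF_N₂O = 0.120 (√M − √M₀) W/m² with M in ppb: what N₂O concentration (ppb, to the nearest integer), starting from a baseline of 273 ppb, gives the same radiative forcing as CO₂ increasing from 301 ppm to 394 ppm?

M ≈ 814 ppb

CO₂ forcing: 5.35 × ln(394/301) = 5.35 × 0.269241 = 1.44044 W/m².
Set 0.120(√M − √273) = 1.44044: √M = 1.44044/0.120 + √273 = 12.0037 + 16.5227 = 28.5264.
M = (28.5264)² = 813.76 ppb.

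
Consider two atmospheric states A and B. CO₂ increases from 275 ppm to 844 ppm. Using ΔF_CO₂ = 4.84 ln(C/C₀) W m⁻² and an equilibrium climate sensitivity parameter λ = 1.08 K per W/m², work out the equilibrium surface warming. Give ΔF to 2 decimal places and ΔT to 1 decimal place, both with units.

ΔF = 5.43 W/m²; ΔT = 5.9 K

CO₂: 4.84 × ln(844/275) = 4.84 × ln(3.06909) = 4.84 × 1.12138 = 5.4275 W/m².
ΔT = λ ΔF = 1.08 × 5.43 = 5.8644 K.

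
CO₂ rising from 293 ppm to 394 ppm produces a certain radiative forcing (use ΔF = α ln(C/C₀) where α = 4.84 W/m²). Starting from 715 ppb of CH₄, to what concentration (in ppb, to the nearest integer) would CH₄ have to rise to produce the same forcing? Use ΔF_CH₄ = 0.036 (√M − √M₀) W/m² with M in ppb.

M ≈ 4430 ppb

CO₂ forcing: 4.84 × ln(394/293) = 4.84 × 0.296178 = 1.43350 W/m².
Set 0.036(√M − √715) = 1.43350: √M = 1.43350/0.036 + √715 = 39.8194 + 26.7395 = 66.5589.
M = (66.5589)² = 4430.09 ppb.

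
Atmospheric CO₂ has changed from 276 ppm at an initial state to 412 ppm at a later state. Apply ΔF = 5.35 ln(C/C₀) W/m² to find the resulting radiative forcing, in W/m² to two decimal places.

CO₂ absorption bands are partially saturated, so forcing scales with the logarithm of the concentration ratio.
CO₂: 5.35 × ln(412/276) = 5.35 × ln(1.49275) = 5.35 × 0.40062 = 2.1433 W/m².

ΔF = 2.14 W/m²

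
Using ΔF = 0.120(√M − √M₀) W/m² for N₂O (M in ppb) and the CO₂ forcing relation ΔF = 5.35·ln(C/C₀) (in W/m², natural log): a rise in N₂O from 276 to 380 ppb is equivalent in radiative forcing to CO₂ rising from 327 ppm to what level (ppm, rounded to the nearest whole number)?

C ≈ 349 ppm

N₂O forcing: 0.120 × (√380 − √276) = 0.120 × (19.4936 − 16.6132) = 0.120 × 2.8804 = 0.34565 W/m².
Set 5.35 ln(C/327) = 0.34565: ln(C/327) = 0.34565/5.35 = 0.06461, so C = 327 × e^0.06461 = 327 × 1.06674 = 348.82 ppm.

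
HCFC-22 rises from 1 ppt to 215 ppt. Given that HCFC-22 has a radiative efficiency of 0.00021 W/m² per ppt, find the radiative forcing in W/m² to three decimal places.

HCFC-22: ΔF = 0.00021 × (215 − 1) = 0.00021 × 214 = 0.0449 W/m².

ΔF = 0.045 W/m²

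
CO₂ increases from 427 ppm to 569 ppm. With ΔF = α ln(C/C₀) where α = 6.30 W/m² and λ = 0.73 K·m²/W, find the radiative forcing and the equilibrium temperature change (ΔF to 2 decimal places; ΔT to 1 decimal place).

CO₂: 6.30 × ln(569/427) = 6.30 × ln(1.33255) = 6.30 × 0.28709 = 1.8087 W/m².
ΔT = λ ΔF = 0.73 × 1.81 = 1.3213 K.

ΔF = 1.81 W/m²; ΔT = 1.3 K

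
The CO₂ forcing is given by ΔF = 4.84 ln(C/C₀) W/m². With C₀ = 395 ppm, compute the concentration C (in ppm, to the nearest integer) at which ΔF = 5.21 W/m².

C ≈ 1159 ppm

Set 4.84 ln(C/395) = 5.21, so ln(C/395) = 5.21/4.84 = 1.07645.
Then C/395 = e^1.07645 = 2.93424, giving C = 395 × 2.93424 = 1159.02 ppm.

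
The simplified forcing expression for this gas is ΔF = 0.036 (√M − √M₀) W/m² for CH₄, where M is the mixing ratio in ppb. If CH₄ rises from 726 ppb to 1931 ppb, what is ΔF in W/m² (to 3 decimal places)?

ΔF = 0.612 W/m²

CH₄: 0.036 × (√1931 − √726) = 0.036 × (43.9431 − 26.9444) = 0.036 × 16.9987 = 0.6120 W/m².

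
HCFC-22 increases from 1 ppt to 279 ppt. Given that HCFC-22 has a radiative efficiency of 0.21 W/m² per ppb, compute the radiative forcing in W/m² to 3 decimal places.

ΔF = 0.058 W/m²

HCFC-22: Δ = 279 − 1 = 278 ppt = 0.278 ppb; ΔF = 0.21 × 0.278 = 0.0584 W/m².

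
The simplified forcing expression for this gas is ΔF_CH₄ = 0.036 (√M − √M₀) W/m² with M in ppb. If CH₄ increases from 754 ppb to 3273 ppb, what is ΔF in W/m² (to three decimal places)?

ΔF = 1.071 W/m²

CH₄: 0.036 × (√3273 − √754) = 0.036 × (57.2101 − 27.4591) = 0.036 × 29.7510 = 1.0710 W/m².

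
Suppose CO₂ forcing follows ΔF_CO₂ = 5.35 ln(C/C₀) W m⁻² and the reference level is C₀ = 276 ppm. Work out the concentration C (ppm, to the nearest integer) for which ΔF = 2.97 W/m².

Set 5.35 ln(C/276) = 2.97, so ln(C/276) = 2.97/5.35 = 0.55514.
Then C/276 = e^0.55514 = 1.74218, giving C = 276 × 1.74218 = 480.84 ppm.

C ≈ 481 ppm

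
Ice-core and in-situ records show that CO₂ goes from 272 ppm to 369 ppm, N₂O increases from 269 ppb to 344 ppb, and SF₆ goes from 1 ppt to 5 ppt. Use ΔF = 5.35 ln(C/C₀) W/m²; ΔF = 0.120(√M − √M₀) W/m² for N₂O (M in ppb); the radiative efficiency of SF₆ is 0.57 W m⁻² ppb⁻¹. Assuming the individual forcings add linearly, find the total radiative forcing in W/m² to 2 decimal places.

ΔF = 1.89 W/m²

CO₂: 5.35 × ln(369/272) = 5.35 × ln(1.35662) = 5.35 × 0.30500 = 1.6318 W/m².
N₂O: 0.120 × (√344 − √269) = 0.120 × (18.5472 − 16.4012) = 0.120 × 2.1460 = 0.2575 W/m².
SF₆: Δ = 5 − 1 = 4 ppt = 0.004 ppb; ΔF = 0.57 × 0.004 = 0.0023 W/m².
Total ΔF = 1.6318 + 0.2575 + 0.0023 = 1.8916 W/m².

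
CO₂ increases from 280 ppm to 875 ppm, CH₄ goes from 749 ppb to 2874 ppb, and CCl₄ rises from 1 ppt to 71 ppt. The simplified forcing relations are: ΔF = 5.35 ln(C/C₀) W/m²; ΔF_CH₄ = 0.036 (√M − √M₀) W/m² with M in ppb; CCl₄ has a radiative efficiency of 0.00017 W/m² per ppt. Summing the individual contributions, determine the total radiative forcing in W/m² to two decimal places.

CO₂: 5.35 × ln(875/280) = 5.35 × ln(3.12500) = 5.35 × 1.13943 = 6.0960 W/m².
CH₄: 0.036 × (√2874 − √749) = 0.036 × (53.6097 − 27.3679) = 0.036 × 26.2418 = 0.9447 W/m².
CCl₄: ΔF = 0.00017 × (71 − 1) = 0.00017 × 70 = 0.0119 W/m².
Total ΔF = 6.0960 + 0.9447 + 0.0119 = 7.0526 W/m².

ΔF = 7.05 W/m²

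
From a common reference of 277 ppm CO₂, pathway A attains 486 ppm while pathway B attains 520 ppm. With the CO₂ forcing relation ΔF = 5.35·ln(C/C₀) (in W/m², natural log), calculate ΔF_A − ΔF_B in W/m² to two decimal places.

ΔF_A = 5.35 ln(486/277) = 5.35 × 0.56219 = 3.0077 W/m².
ΔF_B = 5.35 ln(520/277) = 5.35 × 0.62981 = 3.3695 W/m².
Difference: 3.0077 − 3.3695 = -0.3618 W/m².

ΔF_A − ΔF_B = -0.36 W/m²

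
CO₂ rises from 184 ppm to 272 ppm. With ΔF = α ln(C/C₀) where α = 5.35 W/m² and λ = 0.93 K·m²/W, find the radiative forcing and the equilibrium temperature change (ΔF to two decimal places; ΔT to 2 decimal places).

ΔF = 2.09 W/m²; ΔT = 1.94 K

CO₂: 5.35 × ln(272/184) = 5.35 × ln(1.47826) = 5.35 × 0.39087 = 2.0912 W/m².
ΔT = λ ΔF = 0.93 × 2.09 = 1.9437 K.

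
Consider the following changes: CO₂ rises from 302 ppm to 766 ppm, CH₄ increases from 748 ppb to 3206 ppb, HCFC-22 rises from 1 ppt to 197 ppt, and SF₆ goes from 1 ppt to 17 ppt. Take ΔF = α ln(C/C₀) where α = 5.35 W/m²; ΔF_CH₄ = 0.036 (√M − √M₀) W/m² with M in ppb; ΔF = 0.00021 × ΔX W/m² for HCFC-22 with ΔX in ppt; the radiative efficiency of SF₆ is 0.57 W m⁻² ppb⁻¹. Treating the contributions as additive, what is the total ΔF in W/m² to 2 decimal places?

CO₂: 5.35 × ln(766/302) = 5.35 × ln(2.53642) = 5.35 × 0.93075 = 4.9795 W/m².
CH₄: 0.036 × (√3206 − √748) = 0.036 × (56.6216 − 27.3496) = 0.036 × 29.2720 = 1.0538 W/m².
HCFC-22: ΔF = 0.00021 × (197 − 1) = 0.00021 × 196 = 0.0412 W/m².
SF₆: Δ = 17 − 1 = 16 ppt = 0.016 ppb; ΔF = 0.57 × 0.016 = 0.0091 W/m².
Total ΔF = 4.9795 + 1.0538 + 0.0412 + 0.0091 = 6.0836 W/m².

ΔF = 6.08 W/m²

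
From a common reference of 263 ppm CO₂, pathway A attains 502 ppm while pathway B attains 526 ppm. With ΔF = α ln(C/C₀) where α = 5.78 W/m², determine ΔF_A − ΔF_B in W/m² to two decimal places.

ΔF_A − ΔF_B = -0.27 W/m²

ΔF_A = 5.78 ln(502/263) = 5.78 × 0.64645 = 3.7365 W/m².
ΔF_B = 5.78 ln(526/263) = 5.78 × 0.69315 = 4.0064 W/m².
Difference: 3.7365 − 4.0064 = -0.2699 W/m².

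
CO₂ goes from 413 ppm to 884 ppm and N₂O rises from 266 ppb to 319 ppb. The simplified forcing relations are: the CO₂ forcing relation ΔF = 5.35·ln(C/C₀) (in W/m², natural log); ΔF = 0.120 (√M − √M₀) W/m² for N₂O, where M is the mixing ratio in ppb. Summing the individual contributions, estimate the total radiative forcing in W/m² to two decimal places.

CO₂: 5.35 × ln(884/413) = 5.35 × ln(2.14044) = 5.35 × 0.76101 = 4.0714 W/m².
N₂O: 0.120 × (√319 − √266) = 0.120 × (17.8606 − 16.3095) = 0.120 × 1.5511 = 0.1861 W/m².
Total ΔF = 4.0714 + 0.1861 = 4.2575 W/m².

ΔF = 4.26 W/m²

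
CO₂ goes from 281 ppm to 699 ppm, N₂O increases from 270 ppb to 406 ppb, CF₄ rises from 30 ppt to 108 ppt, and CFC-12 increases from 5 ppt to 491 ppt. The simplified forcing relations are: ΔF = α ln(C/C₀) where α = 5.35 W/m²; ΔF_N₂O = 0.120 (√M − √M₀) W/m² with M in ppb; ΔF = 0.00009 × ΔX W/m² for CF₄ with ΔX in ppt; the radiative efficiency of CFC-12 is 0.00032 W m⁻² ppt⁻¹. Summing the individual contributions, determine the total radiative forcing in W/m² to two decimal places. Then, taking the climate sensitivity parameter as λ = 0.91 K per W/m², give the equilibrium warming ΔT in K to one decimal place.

ΔF = 5.48 W/m²; ΔT = 5.0 K

CO₂: 5.35 × ln(699/281) = 5.35 × ln(2.48754) = 5.35 × 0.91129 = 4.8754 W/m².
N₂O: 0.120 × (√406 − √270) = 0.120 × (20.1494 − 16.4317) = 0.120 × 3.7177 = 0.4461 W/m².
CF₄: ΔF = 0.00009 × (108 − 30) = 0.00009 × 78 = 0.0070 W/m².
CFC-12: ΔF = 0.00032 × (491 − 5) = 0.00032 × 486 = 0.1555 W/m².
Total ΔF = 4.8754 + 0.4461 + 0.0070 + 0.1555 = 5.4840 W/m².
ΔT = λ ΔF = 0.91 × 5.48 = 4.9868 K.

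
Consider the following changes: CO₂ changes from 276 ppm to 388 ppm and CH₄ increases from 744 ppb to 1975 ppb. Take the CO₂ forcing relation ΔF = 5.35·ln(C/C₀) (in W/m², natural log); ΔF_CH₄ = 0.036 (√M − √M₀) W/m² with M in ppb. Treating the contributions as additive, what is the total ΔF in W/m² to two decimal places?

ΔF = 2.44 W/m²

CO₂: 5.35 × ln(388/276) = 5.35 × ln(1.40580) = 5.35 × 0.34061 = 1.8223 W/m².
CH₄: 0.036 × (√1975 − √744) = 0.036 × (44.4410 − 27.2764) = 0.036 × 17.1646 = 0.6179 W/m².
Total ΔF = 1.8223 + 0.6179 = 2.4402 W/m².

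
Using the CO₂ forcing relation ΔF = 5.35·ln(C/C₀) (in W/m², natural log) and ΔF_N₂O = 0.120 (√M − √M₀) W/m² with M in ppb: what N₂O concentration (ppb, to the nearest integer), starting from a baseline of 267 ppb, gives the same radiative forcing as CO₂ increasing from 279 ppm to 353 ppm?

M ≈ 720 ppb

CO₂ forcing: 5.35 × ln(353/279) = 5.35 × 0.235256 = 1.25862 W/m².
Set 0.120(√M − √267) = 1.25862: √M = 1.25862/0.120 + √267 = 10.4885 + 16.3401 = 26.8286.
M = (26.8286)² = 719.77 ppb.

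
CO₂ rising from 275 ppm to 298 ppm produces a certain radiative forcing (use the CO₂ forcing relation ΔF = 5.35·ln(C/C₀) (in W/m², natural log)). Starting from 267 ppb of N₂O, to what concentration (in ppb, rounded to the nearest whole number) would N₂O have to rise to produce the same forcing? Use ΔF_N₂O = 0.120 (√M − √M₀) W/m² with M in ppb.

CO₂ forcing: 5.35 × ln(298/275) = 5.35 × 0.080322 = 0.42972 W/m².
Set 0.120(√M − √267) = 0.42972: √M = 0.42972/0.120 + √267 = 3.5810 + 16.3401 = 19.9211.
M = (19.9211)² = 396.85 ppb.

M ≈ 397 ppb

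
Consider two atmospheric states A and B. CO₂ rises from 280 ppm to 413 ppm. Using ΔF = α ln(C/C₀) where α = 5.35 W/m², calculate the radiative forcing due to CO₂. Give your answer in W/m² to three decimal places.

CO₂: 5.35 × ln(413/280) = 5.35 × ln(1.47500) = 5.35 × 0.38866 = 2.0793 W/m².

ΔF = 2.079 W/m²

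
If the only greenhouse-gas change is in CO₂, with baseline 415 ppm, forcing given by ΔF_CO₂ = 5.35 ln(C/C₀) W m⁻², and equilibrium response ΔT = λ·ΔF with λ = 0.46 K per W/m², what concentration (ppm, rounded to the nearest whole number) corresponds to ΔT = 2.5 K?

Required forcing: ΔF = ΔT/λ = 2.5/0.46 = 5.4348 W/m².
Then ln(C/415) = ΔF/5.35 = 5.4348/5.35 = 1.01585.
So C = 415 × e^1.01585 = 415 × 2.76171 = 1146.11 ppm.

C ≈ 1146 ppm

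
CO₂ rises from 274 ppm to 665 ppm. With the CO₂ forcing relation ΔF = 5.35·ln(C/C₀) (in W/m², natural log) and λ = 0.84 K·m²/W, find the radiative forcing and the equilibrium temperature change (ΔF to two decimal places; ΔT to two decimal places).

ΔF = 4.74 W/m²; ΔT = 3.98 K

CO₂: 5.35 × ln(665/274) = 5.35 × ln(2.42701) = 5.35 × 0.88666 = 4.7436 W/m².
ΔT = λ ΔF = 0.84 × 4.74 = 3.9816 K.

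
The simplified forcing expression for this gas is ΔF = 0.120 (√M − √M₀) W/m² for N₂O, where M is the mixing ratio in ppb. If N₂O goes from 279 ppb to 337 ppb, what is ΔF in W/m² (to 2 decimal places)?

N₂O: 0.120 × (√337 − √279) = 0.120 × (18.3576 − 16.7033) = 0.120 × 1.6543 = 0.1985 W/m².

ΔF = 0.20 W/m²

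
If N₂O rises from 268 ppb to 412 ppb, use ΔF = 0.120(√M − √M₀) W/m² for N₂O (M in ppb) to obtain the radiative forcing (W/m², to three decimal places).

ΔF = 0.471 W/m²

N₂O: 0.120 × (√412 − √268) = 0.120 × (20.2978 − 16.3707) = 0.120 × 3.9271 = 0.4713 W/m².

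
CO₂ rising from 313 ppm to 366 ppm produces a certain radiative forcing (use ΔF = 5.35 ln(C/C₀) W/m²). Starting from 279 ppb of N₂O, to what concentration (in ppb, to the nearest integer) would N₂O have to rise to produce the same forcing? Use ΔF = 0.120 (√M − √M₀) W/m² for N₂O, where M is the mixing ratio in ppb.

M ≈ 561 ppb

CO₂ forcing: 5.35 × ln(366/313) = 5.35 × 0.156430 = 0.83690 W/m².
Set 0.120(√M − √279) = 0.83690: √M = 0.83690/0.120 + √279 = 6.9742 + 16.7033 = 23.6775.
M = (23.6775)² = 560.62 ppb.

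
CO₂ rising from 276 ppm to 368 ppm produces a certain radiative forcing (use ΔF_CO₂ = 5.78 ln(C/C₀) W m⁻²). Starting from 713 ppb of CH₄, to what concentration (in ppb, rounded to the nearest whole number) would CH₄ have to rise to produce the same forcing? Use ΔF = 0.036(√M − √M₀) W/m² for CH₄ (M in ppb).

CO₂ forcing: 5.78 × ln(368/276) = 5.78 × 0.287682 = 1.66280 W/m².
Set 0.036(√M − √713) = 1.66280: √M = 1.66280/0.036 + √713 = 46.1889 + 26.7021 = 72.8910.
M = (72.8910)² = 5313.10 ppb.

M ≈ 5313 ppb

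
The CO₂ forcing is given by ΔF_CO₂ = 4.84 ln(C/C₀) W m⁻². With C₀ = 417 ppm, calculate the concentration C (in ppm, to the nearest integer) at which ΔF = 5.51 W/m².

Set 4.84 ln(C/417) = 5.51, so ln(C/417) = 5.51/4.84 = 1.13843.
Then C/417 = e^1.13843 = 3.12186, giving C = 417 × 3.12186 = 1301.82 ppm.

C ≈ 1302 ppm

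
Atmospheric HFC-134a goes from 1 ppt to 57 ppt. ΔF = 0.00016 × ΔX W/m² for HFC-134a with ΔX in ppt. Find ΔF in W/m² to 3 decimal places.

ΔF = 0.009 W/m²

HFC-134a: ΔF = 0.00016 × (57 − 1) = 0.00016 × 56 = 0.0090 W/m².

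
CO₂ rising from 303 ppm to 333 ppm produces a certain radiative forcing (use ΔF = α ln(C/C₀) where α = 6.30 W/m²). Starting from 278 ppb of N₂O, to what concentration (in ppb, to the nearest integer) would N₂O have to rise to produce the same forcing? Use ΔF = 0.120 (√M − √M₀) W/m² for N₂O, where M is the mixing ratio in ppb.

CO₂ forcing: 6.30 × ln(333/303) = 6.30 × 0.094410 = 0.59478 W/m².
Set 0.120(√M − √278) = 0.59478: √M = 0.59478/0.120 + √278 = 4.9565 + 16.6733 = 21.6298.
M = (21.6298)² = 467.85 ppb.

M ≈ 468 ppb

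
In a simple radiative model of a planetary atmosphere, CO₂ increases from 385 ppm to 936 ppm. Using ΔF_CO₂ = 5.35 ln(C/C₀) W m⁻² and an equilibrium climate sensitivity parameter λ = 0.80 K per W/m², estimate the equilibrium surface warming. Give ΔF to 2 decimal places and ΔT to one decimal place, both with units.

ΔF = 4.75 W/m²; ΔT = 3.8 K

CO₂: 5.35 × ln(936/385) = 5.35 × ln(2.43117) = 5.35 × 0.88837 = 4.7528 W/m².
ΔT = λ ΔF = 0.80 × 4.75 = 3.8000 K.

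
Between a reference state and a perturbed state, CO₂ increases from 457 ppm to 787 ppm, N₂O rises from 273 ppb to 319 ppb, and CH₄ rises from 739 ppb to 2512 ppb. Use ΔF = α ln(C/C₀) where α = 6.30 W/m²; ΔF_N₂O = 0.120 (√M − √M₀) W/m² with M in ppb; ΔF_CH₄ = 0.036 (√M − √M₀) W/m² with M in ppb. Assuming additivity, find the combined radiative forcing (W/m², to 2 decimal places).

CO₂: 6.30 × ln(787/457) = 6.30 × ln(1.72210) = 6.30 × 0.54354 = 3.4243 W/m².
N₂O: 0.120 × (√319 − √273) = 0.120 × (17.8606 − 16.5227) = 0.120 × 1.3379 = 0.1605 W/m².
CH₄: 0.036 × (√2512 − √739) = 0.036 × (50.1199 − 27.1846) = 0.036 × 22.9353 = 0.8257 W/m².
Total ΔF = 3.4243 + 0.1605 + 0.8257 = 4.4105 W/m².

ΔF = 4.41 W/m²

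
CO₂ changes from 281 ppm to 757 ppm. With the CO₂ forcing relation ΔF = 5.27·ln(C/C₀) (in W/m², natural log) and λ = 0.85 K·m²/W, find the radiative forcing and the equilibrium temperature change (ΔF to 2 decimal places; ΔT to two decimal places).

ΔF = 5.22 W/m²; ΔT = 4.44 K

CO₂: 5.27 × ln(757/281) = 5.27 × ln(2.69395) = 5.27 × 0.99101 = 5.2226 W/m².
ΔT = λ ΔF = 0.85 × 5.22 = 4.4370 K.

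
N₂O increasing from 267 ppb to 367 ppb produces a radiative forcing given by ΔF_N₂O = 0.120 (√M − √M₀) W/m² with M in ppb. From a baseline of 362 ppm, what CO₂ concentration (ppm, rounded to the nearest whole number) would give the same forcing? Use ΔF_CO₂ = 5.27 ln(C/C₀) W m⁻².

N₂O forcing: 0.120 × (√367 − √267) = 0.120 × (19.1572 − 16.3401) = 0.120 × 2.8171 = 0.33805 W/m².
Set 5.27 ln(C/362) = 0.33805: ln(C/362) = 0.33805/5.27 = 0.06415, so C = 362 × e^0.06415 = 362 × 1.06625 = 385.98 ppm.

C ≈ 386 ppm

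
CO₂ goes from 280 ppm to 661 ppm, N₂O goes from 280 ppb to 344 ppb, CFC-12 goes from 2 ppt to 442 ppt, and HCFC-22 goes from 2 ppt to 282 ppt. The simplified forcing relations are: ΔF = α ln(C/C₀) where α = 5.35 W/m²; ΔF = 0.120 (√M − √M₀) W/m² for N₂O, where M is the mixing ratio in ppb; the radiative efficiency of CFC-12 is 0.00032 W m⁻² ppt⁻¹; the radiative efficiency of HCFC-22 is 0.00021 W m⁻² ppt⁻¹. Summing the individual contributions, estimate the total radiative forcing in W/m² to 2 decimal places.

CO₂: 5.35 × ln(661/280) = 5.35 × ln(2.36071) = 5.35 × 0.85896 = 4.5954 W/m².
N₂O: 0.120 × (√344 − √280) = 0.120 × (18.5472 − 16.7332) = 0.120 × 1.8140 = 0.2177 W/m².
CFC-12: ΔF = 0.00032 × (442 − 2) = 0.00032 × 440 = 0.1408 W/m².
HCFC-22: ΔF = 0.00021 × (282 − 2) = 0.00021 × 280 = 0.0588 W/m².
Total ΔF = 4.5954 + 0.2177 + 0.1408 + 0.0588 = 5.0127 W/m².

ΔF = 5.01 W/m²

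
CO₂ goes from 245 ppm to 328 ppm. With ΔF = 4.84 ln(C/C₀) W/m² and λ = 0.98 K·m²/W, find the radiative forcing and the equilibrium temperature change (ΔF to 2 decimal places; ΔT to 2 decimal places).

ΔF = 1.41 W/m²; ΔT = 1.38 K

CO₂: 4.84 × ln(328/245) = 4.84 × ln(1.33878) = 4.84 × 0.29176 = 1.4121 W/m².
ΔT = λ ΔF = 0.98 × 1.41 = 1.3818 K.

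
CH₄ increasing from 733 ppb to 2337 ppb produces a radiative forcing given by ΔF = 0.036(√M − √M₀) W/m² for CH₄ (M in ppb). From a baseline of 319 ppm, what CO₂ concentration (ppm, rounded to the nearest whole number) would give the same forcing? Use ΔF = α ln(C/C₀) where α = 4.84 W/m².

CH₄ forcing: 0.036 × (√2337 − √733) = 0.036 × (48.3425 − 27.0740) = 0.036 × 21.2685 = 0.76567 W/m².
Set 4.84 ln(C/319) = 0.76567: ln(C/319) = 0.76567/4.84 = 0.15820, so C = 319 × e^0.15820 = 319 × 1.17140 = 373.68 ppm.

C ≈ 374 ppm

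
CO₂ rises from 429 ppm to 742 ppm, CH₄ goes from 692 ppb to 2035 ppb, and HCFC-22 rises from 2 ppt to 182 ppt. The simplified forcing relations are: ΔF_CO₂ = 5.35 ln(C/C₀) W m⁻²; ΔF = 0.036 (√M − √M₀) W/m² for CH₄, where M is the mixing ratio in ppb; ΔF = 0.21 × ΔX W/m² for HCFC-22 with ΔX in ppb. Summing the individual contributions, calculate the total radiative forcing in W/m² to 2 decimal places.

ΔF = 3.65 W/m²

CO₂: 5.35 × ln(742/429) = 5.35 × ln(1.72960) = 5.35 × 0.54789 = 2.9312 W/m².
CH₄: 0.036 × (√2035 − √692) = 0.036 × (45.1110 − 26.3059) = 0.036 × 18.8051 = 0.6770 W/m².
HCFC-22: Δ = 182 − 2 = 180 ppt = 0.180 ppb; ΔF = 0.21 × 0.180 = 0.0378 W/m².
Total ΔF = 2.9312 + 0.6770 + 0.0378 = 3.6460 W/m².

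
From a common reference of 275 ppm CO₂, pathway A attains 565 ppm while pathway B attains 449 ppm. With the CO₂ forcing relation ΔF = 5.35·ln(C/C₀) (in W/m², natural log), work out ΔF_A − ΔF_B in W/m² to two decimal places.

ΔF_A − ΔF_B = 1.23 W/m²

ΔF_A = 5.35 ln(565/275) = 5.35 × 0.72005 = 3.8523 W/m².
ΔF_B = 5.35 ln(449/275) = 5.35 × 0.49025 = 2.6228 W/m².
Difference: 3.8523 − 2.6228 = 1.2295 W/m².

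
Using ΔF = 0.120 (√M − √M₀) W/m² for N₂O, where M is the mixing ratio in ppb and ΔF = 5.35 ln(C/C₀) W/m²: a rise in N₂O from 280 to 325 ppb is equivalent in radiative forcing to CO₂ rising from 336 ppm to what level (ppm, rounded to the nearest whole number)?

C ≈ 346 ppm

N₂O forcing: 0.120 × (√325 − √280) = 0.120 × (18.0278 − 16.7332) = 0.120 × 1.2946 = 0.15535 W/m².
Set 5.35 ln(C/336) = 0.15535: ln(C/336) = 0.15535/5.35 = 0.02904, so C = 336 × e^0.02904 = 336 × 1.02947 = 345.90 ppm.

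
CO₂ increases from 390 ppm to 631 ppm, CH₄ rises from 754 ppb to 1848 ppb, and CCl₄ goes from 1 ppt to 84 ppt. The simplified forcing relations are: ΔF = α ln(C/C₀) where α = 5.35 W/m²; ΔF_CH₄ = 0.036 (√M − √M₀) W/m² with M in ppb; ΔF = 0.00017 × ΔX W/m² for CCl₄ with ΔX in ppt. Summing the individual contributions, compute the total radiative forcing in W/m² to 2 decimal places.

ΔF = 3.15 W/m²

CO₂: 5.35 × ln(631/390) = 5.35 × ln(1.61795) = 5.35 × 0.48116 = 2.5742 W/m².
CH₄: 0.036 × (√1848 − √754) = 0.036 × (42.9884 − 27.4591) = 0.036 × 15.5293 = 0.5591 W/m².
CCl₄: ΔF = 0.00017 × (84 − 1) = 0.00017 × 83 = 0.0141 W/m².
Total ΔF = 2.5742 + 0.5591 + 0.0141 = 3.1474 W/m².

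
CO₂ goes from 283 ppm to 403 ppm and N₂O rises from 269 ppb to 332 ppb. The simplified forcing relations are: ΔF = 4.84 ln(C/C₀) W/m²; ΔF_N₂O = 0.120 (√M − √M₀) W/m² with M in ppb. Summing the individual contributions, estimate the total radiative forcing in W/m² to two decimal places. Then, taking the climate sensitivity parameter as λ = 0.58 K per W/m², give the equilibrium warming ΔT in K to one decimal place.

CO₂: 4.84 × ln(403/283) = 4.84 × ln(1.42403) = 4.84 × 0.35349 = 1.7109 W/m².
N₂O: 0.120 × (√332 − √269) = 0.120 × (18.2209 − 16.4012) = 0.120 × 1.8197 = 0.2184 W/m².
Total ΔF = 1.7109 + 0.2184 = 1.9293 W/m².
ΔT = λ ΔF = 0.58 × 1.93 = 1.1194 K.

ΔF = 1.93 W/m²; ΔT = 1.1 K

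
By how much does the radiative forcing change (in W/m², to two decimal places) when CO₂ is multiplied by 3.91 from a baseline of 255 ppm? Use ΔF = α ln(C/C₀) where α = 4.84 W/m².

Because the forcing depends only on the ratio C/C₀, the initial concentration does not enter.
ΔF = 4.84 × ln(3.91) = 4.84 × 1.36354 = 6.5995 W/m².

ΔF = 6.60 W/m²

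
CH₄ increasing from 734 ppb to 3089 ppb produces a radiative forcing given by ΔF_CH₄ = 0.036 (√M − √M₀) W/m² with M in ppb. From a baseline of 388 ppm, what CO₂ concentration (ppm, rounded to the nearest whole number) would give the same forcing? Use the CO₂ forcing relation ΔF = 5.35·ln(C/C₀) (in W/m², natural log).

CH₄ forcing: 0.036 × (√3089 − √734) = 0.036 × (55.5788 − 27.0924) = 0.036 × 28.4864 = 1.02551 W/m².
Set 5.35 ln(C/388) = 1.02551: ln(C/388) = 1.02551/5.35 = 0.19168, so C = 388 × e^0.19168 = 388 × 1.21128 = 469.98 ppm.

C ≈ 470 ppm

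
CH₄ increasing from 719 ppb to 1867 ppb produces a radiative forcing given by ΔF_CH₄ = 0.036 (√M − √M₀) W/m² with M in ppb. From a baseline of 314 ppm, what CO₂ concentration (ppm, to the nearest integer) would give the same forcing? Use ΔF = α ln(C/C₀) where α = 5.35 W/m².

CH₄ forcing: 0.036 × (√1867 − √719) = 0.036 × (43.2088 − 26.8142) = 0.036 × 16.3946 = 0.59021 W/m².
Set 5.35 ln(C/314) = 0.59021: ln(C/314) = 0.59021/5.35 = 0.11032, so C = 314 × e^0.11032 = 314 × 1.11664 = 350.62 ppm.

C ≈ 351 ppm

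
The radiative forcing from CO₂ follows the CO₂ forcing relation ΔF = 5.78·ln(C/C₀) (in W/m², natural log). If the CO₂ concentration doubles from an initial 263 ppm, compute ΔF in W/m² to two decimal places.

ΔF = 4.01 W/m²

ΔF = 5.78 × ln(2) = 5.78 × 0.69315 = 4.0064 W/m².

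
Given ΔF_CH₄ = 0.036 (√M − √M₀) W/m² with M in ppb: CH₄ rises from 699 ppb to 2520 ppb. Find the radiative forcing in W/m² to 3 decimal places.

ΔF = 0.855 W/m²

CH₄: 0.036 × (√2520 − √699) = 0.036 × (50.1996 − 26.4386) = 0.036 × 23.7610 = 0.8554 W/m².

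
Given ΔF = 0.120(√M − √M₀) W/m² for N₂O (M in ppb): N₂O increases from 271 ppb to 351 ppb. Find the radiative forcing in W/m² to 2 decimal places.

ΔF = 0.27 W/m²

N₂O: 0.120 × (√351 − √271) = 0.120 × (18.7350 − 16.4621) = 0.120 × 2.2729 = 0.2727 W/m².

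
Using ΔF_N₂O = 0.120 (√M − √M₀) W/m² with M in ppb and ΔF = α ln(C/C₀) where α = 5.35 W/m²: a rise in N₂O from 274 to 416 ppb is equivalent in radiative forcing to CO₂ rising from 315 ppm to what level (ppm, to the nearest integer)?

C ≈ 343 ppm

N₂O forcing: 0.120 × (√416 − √274) = 0.120 × (20.3961 − 16.5529) = 0.120 × 3.8432 = 0.46118 W/m².
Set 5.35 ln(C/315) = 0.46118: ln(C/315) = 0.46118/5.35 = 0.08620, so C = 315 × e^0.08620 = 315 × 1.09002 = 343.36 ppm.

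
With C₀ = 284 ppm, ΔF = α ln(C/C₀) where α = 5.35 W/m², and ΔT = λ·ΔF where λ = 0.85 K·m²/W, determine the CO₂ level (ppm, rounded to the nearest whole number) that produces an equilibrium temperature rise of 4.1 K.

C ≈ 700 ppm

Required forcing: ΔF = ΔT/λ = 4.1/0.85 = 4.8235 W/m².
Then ln(C/284) = ΔF/5.35 = 4.8235/5.35 = 0.90159.
So C = 284 × e^0.90159 = 284 × 2.46352 = 699.64 ppm.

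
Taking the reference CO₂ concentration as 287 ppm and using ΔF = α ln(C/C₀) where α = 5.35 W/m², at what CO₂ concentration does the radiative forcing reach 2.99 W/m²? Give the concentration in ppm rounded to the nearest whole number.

C ≈ 502 ppm

Set 5.35 ln(C/287) = 2.99, so ln(C/287) = 2.99/5.35 = 0.55888.
Then C/287 = e^0.55888 = 1.74871, giving C = 287 × 1.74871 = 501.88 ppm.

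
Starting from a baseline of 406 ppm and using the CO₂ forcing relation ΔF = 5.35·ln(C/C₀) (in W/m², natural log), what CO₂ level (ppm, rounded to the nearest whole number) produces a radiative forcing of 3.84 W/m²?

C ≈ 832 ppm

Set 5.35 ln(C/406) = 3.84, so ln(C/406) = 3.84/5.35 = 0.71776.
Then C/406 = e^0.71776 = 2.04984, giving C = 406 × 2.04984 = 832.24 ppm.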